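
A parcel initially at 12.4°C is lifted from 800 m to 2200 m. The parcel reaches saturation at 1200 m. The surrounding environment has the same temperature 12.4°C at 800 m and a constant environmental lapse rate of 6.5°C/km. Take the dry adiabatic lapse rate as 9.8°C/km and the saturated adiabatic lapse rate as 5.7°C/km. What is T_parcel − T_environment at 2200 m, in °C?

-0.52°C (parcel cooler than environment)

Parcel:
  800 → 1200 m (dry, 9.8°C/km): ΔT = -9.8 × 0.4 = -3.92°C → T = 8.48°C
  1200 → 2200 m (saturated, 5.7°C/km): ΔT = -5.7 × 1 = -5.7°C → T = 2.78°C
Environment:
  800 → 2200 m (environment, 6.5°C/km): ΔT = -6.5 × 1.4 = -9.1°C → T = 3.3°C
T_parcel − T_env = 2.78 − 3.3 = -0.52°C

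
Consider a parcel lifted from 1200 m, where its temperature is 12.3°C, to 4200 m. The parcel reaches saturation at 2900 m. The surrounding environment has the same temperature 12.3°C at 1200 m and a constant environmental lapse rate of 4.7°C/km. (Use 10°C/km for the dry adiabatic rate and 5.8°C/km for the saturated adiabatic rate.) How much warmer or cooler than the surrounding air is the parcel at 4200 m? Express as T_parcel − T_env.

-10.44°C (parcel cooler than environment)

Parcel:
  Dry to 2900 m: -10 × 1.7 km = -17°C, so T = -4.7°C.
  Saturated to 4200 m: -5.8 × 1.3 km = -7.54°C, so T = -12.24°C.
Environment:
  Environment to 4200 m: -4.7 × 3 km = -14.1°C, so T = -1.8°C.
T_parcel − T_env = -12.24 − (-1.8) = -10.44°C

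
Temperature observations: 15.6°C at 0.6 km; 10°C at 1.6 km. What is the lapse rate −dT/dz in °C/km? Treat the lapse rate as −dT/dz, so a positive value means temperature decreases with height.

Γ = −ΔT/Δz = (15.6 − 10) / (1600 − 600) m
  = 5.6°C / 1 km = 5.6°C/km

5.6°C/km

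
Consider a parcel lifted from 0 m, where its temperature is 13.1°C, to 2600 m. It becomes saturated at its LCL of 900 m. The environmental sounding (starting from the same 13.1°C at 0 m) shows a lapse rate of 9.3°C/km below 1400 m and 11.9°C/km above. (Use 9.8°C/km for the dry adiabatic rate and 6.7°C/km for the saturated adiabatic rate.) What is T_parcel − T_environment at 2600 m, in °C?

Parcel:
  0 → 900 m (dry, 9.8°C/km): ΔT = -9.8 × 0.9 = -8.82°C → T = 4.28°C
  900 → 2600 m (saturated, 6.7°C/km): ΔT = -6.7 × 1.7 = -11.39°C → T = -7.11°C
Environment:
  0 → 1400 m (environment, lower layer, 9.3°C/km): ΔT = -9.3 × 1.4 = -13.02°C → T = 0.08°C
  1400 → 2600 m (environment, upper layer, 11.9°C/km): ΔT = -11.9 × 1.2 = -14.28°C → T = -14.2°C
T_parcel − T_env = -7.11 − (-14.2) = +7.09°C

+7.09°C (parcel warmer than environment)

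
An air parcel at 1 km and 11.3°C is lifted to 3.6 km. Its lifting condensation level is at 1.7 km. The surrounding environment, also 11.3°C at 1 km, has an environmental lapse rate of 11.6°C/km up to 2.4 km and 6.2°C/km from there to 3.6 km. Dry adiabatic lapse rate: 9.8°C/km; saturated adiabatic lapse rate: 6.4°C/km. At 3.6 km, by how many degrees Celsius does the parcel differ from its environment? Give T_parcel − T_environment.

+4.66°C (parcel warmer than environment)

Parcel:
  1000–1700 m, dry: Δz = 0.7 km ⇒ ΔT = -6.86°C; T = 4.44°C
  1700–3600 m, saturated: Δz = 1.9 km ⇒ ΔT = -12.16°C; T = -7.72°C
Environment:
  1000–2400 m, environment, lower layer: Δz = 1.4 km ⇒ ΔT = -16.24°C; T = -4.94°C
  2400–3600 m, environment, upper layer: Δz = 1.2 km ⇒ ΔT = -7.44°C; T = -12.38°C
T_parcel − T_env = -7.72 − (-12.38) = +4.66°C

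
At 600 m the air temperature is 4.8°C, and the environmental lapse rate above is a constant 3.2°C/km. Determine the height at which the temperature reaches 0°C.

Height above start = (4.8 − 0) / 3.2 = 1.5 km
Altitude = 600 m + 1500 m = 2100 m

2100 m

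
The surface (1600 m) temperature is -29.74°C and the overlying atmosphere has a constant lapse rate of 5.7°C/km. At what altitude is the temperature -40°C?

Height above start = (-29.74 − (-40)) / 5.7 = 1.8 km
Altitude = 1600 m + 1800 m = 3400 m

3400 m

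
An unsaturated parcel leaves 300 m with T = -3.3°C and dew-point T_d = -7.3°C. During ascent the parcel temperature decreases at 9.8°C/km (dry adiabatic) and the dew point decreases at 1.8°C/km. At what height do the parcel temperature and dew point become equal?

800 m

T and T_d converge at 9.8 − 1.8 = 8°C per km
Height above start = (-3.3 − (-7.3)) / 8 = 0.5 km
LCL altitude = 300 m + 500 m = 800 m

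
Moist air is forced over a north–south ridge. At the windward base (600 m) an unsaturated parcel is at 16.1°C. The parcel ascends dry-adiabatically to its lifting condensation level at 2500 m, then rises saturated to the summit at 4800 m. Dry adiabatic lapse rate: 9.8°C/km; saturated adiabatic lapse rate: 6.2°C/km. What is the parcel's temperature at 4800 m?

From 600 m to 2500 m (dry): cools by 9.8 × 1.9 = 18.62°C, giving -2.52°C.
From 2500 m to 4800 m (saturated): cools by 6.2 × 2.3 = 14.26°C, giving -16.78°C.

-16.78°C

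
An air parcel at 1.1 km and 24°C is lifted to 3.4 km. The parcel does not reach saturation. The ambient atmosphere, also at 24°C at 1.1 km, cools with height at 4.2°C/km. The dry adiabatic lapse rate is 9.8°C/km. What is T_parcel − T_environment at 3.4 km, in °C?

-12.88°C (parcel cooler than environment)

Parcel:
  From 1100 m to 3400 m (dry): cools by 9.8 × 2.3 = 22.54°C, giving 1.46°C.
Environment:
  From 1100 m to 3400 m (environment): cools by 4.2 × 2.3 = 9.66°C, giving 14.34°C.
T_parcel − T_env = 1.46 − 14.34 = -12.88°C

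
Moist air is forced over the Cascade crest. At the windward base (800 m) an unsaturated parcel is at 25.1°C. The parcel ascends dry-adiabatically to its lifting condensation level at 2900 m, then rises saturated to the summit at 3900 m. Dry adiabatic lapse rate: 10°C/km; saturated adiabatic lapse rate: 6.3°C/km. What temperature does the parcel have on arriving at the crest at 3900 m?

800 → 2900 m (dry, 10°C/km): ΔT = -10 × 2.1 = -21°C → T = 4.1°C
2900 → 3900 m (saturated, 6.3°C/km): ΔT = -6.3 × 1 = -6.3°C → T = -2.2°C

-2.2°C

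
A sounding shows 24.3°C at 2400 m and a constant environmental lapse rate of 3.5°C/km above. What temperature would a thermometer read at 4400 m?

2400 → 4400 m (environmental, 3.5°C/km): ΔT = -3.5 × 2 = -7°C → T = 17.3°C

17.3°C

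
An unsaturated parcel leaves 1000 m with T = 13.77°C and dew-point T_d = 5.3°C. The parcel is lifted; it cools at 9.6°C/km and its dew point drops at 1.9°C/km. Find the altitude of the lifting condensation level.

T and T_d converge at 9.6 − 1.9 = 7.7°C per km
Height above start = (13.77 − 5.3) / 7.7 = 1.1 km
LCL altitude = 1000 m + 1100 m = 2100 m

2100 m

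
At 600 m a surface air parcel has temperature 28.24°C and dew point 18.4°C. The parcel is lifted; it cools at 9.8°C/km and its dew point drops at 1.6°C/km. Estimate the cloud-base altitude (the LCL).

T and T_d converge at 9.8 − 1.6 = 8.2°C per km
Height above start = (28.24 − 18.4) / 8.2 = 1.2 km
LCL altitude = 600 m + 1200 m = 1800 m

1800 m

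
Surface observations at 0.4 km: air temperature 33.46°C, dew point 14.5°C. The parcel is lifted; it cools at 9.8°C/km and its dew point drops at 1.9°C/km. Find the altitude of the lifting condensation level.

T and T_d converge at 9.8 − 1.9 = 7.9°C per km
Height above start = (33.46 − 14.5) / 7.9 = 2.4 km
LCL altitude = 400 m + 2400 m = 2800 m

2.8 km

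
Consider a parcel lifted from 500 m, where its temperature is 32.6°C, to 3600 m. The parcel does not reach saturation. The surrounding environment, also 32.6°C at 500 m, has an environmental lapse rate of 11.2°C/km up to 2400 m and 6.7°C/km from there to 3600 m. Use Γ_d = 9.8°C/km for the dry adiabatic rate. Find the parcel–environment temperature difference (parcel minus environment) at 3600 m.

Parcel:
  500 → 3600 m (dry, 9.8°C/km): ΔT = -9.8 × 3.1 = -30.38°C → T = 2.22°C
Environment:
  500 → 2400 m (environment, lower layer, 11.2°C/km): ΔT = -11.2 × 1.9 = -21.28°C → T = 11.32°C
  2400 → 3600 m (environment, upper layer, 6.7°C/km): ΔT = -6.7 × 1.2 = -8.04°C → T = 3.28°C
T_parcel − T_env = 2.22 − 3.28 = -1.06°C

-1.06°C (parcel cooler than environment)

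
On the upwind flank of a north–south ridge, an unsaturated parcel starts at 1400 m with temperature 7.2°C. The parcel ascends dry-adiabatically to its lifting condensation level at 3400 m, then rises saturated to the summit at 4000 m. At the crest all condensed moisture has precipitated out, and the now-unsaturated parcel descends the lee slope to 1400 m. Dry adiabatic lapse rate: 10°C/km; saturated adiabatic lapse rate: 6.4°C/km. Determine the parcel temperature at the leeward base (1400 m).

9.36°C

Dry to 3400 m: -10 × 2 km = -20°C, so T = -12.8°C.
Saturated to 4000 m: -6.4 × 0.6 km = -3.84°C, so T = -16.64°C.
Dry descent to 1400 m: +10 × 2.6 km = +26°C, so T = 9.36°C.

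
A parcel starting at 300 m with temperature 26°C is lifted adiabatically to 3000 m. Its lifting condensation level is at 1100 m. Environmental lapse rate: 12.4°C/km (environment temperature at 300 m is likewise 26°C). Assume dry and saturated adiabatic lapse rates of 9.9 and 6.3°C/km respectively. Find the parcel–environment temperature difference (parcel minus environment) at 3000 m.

+13.59°C (parcel warmer than environment)

Parcel:
  300–1100 m, dry: Δz = 0.8 km ⇒ ΔT = -7.92°C; T = 18.08°C
  1100–3000 m, saturated: Δz = 1.9 km ⇒ ΔT = -11.97°C; T = 6.11°C
Environment:
  300–3000 m, environment: Δz = 2.7 km ⇒ ΔT = -33.48°C; T = -7.48°C
T_parcel − T_env = 6.11 − (-7.48) = +13.59°C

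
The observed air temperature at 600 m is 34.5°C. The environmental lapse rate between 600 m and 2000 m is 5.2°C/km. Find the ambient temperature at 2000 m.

27.22°C

600–2000 m, environmental: Δz = 1.4 km ⇒ ΔT = -7.28°C; T = 27.22°C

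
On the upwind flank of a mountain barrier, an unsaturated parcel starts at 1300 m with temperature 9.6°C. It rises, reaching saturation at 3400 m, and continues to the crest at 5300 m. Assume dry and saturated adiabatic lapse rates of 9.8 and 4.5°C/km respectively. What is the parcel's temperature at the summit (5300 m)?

-19.53°C

1300 → 3400 m (dry, 9.8°C/km): ΔT = -9.8 × 2.1 = -20.58°C → T = -10.98°C
3400 → 5300 m (saturated, 4.5°C/km): ΔT = -4.5 × 1.9 = -8.55°C → T = -19.53°C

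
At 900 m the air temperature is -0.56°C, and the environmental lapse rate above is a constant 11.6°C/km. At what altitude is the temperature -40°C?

4300 m

Height above start = (-0.56 − (-40)) / 11.6 = 3.4 km
Altitude = 900 m + 3400 m = 4300 m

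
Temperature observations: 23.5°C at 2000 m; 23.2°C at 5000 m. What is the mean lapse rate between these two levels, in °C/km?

Γ = −ΔT/Δz = (23.5 − 23.2) / (5000 − 2000) m
  = 0.3°C / 3 km = 0.1°C/km

0.1°C/km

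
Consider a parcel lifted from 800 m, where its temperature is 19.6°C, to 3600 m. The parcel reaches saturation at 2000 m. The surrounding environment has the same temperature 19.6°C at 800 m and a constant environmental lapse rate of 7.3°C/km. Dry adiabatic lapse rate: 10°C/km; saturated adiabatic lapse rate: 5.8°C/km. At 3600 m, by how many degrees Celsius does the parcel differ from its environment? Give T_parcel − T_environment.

-0.84°C (parcel cooler than environment)

Parcel:
  800 → 2000 m (dry, 10°C/km): ΔT = -10 × 1.2 = -12°C → T = 7.6°C
  2000 → 3600 m (saturated, 5.8°C/km): ΔT = -5.8 × 1.6 = -9.28°C → T = -1.68°C
Environment:
  800 → 3600 m (environment, 7.3°C/km): ΔT = -7.3 × 2.8 = -20.44°C → T = -0.84°C
T_parcel − T_env = -1.68 − (-0.84) = -0.84°C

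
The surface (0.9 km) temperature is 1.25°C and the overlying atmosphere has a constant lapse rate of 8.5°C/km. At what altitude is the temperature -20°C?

3.4 km

Height above start = (1.25 − (-20)) / 8.5 = 2.5 km
Altitude = 900 m + 2500 m = 3400 m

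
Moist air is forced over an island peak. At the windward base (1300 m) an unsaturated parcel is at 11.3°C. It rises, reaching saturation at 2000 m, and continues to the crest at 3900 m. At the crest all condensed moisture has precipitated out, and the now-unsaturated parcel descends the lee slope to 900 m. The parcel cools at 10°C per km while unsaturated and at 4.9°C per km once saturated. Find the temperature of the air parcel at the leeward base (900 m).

24.99°C

From 1300 m to 2000 m (dry): cools by 10 × 0.7 = 7°C, giving 4.3°C.
From 2000 m to 3900 m (saturated): cools by 4.9 × 1.9 = 9.31°C, giving -5.01°C.
From 3900 m to 900 m (dry descent): warms by 10 × 3 = 30°C, giving 24.99°C.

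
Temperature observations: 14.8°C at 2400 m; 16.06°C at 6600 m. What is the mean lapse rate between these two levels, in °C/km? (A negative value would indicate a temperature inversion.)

Γ = −ΔT/Δz = (14.8 − 16.06) / (6600 − 2400) m
  = -1.26°C / 4.2 km = -0.3°C/km

-0.3°C/km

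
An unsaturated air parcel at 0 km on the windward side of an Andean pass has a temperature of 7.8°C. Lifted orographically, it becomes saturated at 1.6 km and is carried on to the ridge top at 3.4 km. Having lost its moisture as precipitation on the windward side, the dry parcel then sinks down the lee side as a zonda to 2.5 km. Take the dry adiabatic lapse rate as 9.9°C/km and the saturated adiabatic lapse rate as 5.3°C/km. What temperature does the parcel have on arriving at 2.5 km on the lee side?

-8.67°C

Dry to 1600 m: -9.9 × 1.6 km = -15.84°C, so T = -8.04°C.
Saturated to 3400 m: -5.3 × 1.8 km = -9.54°C, so T = -17.58°C.
Dry descent to 2500 m: +9.9 × 0.9 km = +8.91°C, so T = -8.67°C.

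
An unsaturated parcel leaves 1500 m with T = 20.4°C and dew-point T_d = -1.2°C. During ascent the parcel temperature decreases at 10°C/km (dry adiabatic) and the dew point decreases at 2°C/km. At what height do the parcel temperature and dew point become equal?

T and T_d converge at 10 − 2 = 8°C per km
Height above start = (20.4 − (-1.2)) / 8 = 2.7 km
LCL altitude = 1500 m + 2700 m = 4200 m

4200 m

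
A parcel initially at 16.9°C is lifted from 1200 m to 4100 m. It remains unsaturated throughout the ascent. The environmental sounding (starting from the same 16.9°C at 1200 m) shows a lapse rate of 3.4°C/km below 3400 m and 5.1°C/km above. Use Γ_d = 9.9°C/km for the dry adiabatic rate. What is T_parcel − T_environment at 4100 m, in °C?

Parcel:
  1200–4100 m, dry: Δz = 2.9 km ⇒ ΔT = -28.71°C; T = -11.81°C
Environment:
  1200–3400 m, environment, lower layer: Δz = 2.2 km ⇒ ΔT = -7.48°C; T = 9.42°C
  3400–4100 m, environment, upper layer: Δz = 0.7 km ⇒ ΔT = -3.57°C; T = 5.85°C
T_parcel − T_env = -11.81 − 5.85 = -17.66°C

-17.66°C (parcel cooler than environment)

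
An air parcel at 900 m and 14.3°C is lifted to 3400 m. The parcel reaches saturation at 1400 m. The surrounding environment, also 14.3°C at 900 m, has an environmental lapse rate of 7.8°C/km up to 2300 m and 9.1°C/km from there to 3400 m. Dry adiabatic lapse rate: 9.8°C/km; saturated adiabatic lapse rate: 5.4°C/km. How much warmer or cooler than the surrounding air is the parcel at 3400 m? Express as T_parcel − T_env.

Parcel:
  900–1400 m, dry: Δz = 0.5 km ⇒ ΔT = -4.9°C; T = 9.4°C
  1400–3400 m, saturated: Δz = 2 km ⇒ ΔT = -10.8°C; T = -1.4°C
Environment:
  900–2300 m, environment, lower layer: Δz = 1.4 km ⇒ ΔT = -10.92°C; T = 3.38°C
  2300–3400 m, environment, upper layer: Δz = 1.1 km ⇒ ΔT = -10.01°C; T = -6.63°C
T_parcel − T_env = -1.4 − (-6.63) = +5.23°C

+5.23°C (parcel warmer than environment)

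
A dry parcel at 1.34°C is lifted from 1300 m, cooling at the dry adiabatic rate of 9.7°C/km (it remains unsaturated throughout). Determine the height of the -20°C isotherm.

3500 m

Height above start = (1.34 − (-20)) / 9.7 = 2.2 km
Altitude = 1300 m + 2200 m = 3500 m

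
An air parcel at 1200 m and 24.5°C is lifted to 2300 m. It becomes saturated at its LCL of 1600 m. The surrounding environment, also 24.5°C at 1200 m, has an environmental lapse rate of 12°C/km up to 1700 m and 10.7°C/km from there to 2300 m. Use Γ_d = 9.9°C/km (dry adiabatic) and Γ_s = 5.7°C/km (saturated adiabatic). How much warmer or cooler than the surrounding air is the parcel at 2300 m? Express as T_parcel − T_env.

Parcel:
  From 1200 m to 1600 m (dry): cools by 9.9 × 0.4 = 3.96°C, giving 20.54°C.
  From 1600 m to 2300 m (saturated): cools by 5.7 × 0.7 = 3.99°C, giving 16.55°C.
Environment:
  From 1200 m to 1700 m (environment, lower layer): cools by 12 × 0.5 = 6°C, giving 18.5°C.
  From 1700 m to 2300 m (environment, upper layer): cools by 10.7 × 0.6 = 6.42°C, giving 12.08°C.
T_parcel − T_env = 16.55 − 12.08 = +4.47°C

+4.47°C (parcel warmer than environment)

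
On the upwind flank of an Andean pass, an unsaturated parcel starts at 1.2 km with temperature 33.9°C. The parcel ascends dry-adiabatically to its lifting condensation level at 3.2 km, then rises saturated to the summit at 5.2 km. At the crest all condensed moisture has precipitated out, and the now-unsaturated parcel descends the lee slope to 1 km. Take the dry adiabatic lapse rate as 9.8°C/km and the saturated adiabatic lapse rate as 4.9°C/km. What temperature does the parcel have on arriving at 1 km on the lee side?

45.66°C

1200–3200 m, dry: Δz = 2 km ⇒ ΔT = -19.6°C; T = 14.3°C
3200–5200 m, saturated: Δz = 2 km ⇒ ΔT = -9.8°C; T = 4.5°C
5200–1000 m, dry descent: Δz = 4.2 km ⇒ ΔT = +41.16°C; T = 45.66°C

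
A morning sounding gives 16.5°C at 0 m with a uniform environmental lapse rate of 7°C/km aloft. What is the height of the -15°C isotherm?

Height above start = (16.5 − (-15)) / 7 = 4.5 km
Altitude = 0 m + 4500 m = 4500 m

4500 m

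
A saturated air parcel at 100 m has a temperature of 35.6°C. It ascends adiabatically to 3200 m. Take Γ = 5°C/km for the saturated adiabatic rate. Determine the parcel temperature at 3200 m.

20.1°C

From 100 m to 3200 m (saturated adiabatic): cools by 5 × 3.1 = 15.5°C, giving 20.1°C.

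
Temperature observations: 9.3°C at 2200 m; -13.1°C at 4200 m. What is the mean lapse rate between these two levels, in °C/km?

Γ = −ΔT/Δz = (9.3 − (-13.1)) / (4200 − 2200) m
  = 22.4°C / 2 km = 11.2°C/km

11.2°C/km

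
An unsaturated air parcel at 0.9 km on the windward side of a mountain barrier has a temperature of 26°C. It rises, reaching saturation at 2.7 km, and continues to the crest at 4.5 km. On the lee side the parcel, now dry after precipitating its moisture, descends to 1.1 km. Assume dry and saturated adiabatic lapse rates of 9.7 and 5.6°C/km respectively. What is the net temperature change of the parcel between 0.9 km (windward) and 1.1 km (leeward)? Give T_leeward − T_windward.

900 → 2700 m (dry, 9.7°C/km): ΔT = -9.7 × 1.8 = -17.46°C → T = 8.54°C
2700 → 4500 m (saturated, 5.6°C/km): ΔT = -5.6 × 1.8 = -10.08°C → T = -1.54°C
4500 → 1100 m (dry descent, 9.7°C/km): ΔT = +9.7 × 3.4 = +32.98°C → T = 31.44°C
Net change vs windward start: 31.44 − 26 = +5.44°C

+5.44°C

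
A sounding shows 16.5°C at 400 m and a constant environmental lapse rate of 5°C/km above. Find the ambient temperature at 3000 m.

3.5°C

400–3000 m, environmental: Δz = 2.6 km ⇒ ΔT = -13°C; T = 3.5°C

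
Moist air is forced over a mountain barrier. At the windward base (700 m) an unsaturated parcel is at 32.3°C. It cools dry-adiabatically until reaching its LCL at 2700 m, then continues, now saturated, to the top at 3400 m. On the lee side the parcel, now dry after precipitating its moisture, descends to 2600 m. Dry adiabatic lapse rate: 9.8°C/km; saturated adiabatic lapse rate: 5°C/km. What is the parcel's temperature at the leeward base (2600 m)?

From 700 m to 2700 m (dry): cools by 9.8 × 2 = 19.6°C, giving 12.7°C.
From 2700 m to 3400 m (saturated): cools by 5 × 0.7 = 3.5°C, giving 9.2°C.
From 3400 m to 2600 m (dry descent): warms by 9.8 × 0.8 = 7.84°C, giving 17.04°C.

17.04°C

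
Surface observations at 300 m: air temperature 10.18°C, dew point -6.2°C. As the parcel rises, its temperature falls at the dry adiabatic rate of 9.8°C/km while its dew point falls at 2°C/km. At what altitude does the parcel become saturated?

2400 m

T and T_d converge at 9.8 − 2 = 7.8°C per km
Height above start = (10.18 − (-6.2)) / 7.8 = 2.1 km
LCL altitude = 300 m + 2100 m = 2400 m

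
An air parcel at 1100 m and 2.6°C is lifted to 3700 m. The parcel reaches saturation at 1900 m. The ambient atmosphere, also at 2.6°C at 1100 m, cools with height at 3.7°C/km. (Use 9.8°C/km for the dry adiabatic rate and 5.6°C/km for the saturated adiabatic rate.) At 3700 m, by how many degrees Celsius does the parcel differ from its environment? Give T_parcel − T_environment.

Parcel:
  Dry to 1900 m: -9.8 × 0.8 km = -7.84°C, so T = -5.24°C.
  Saturated to 3700 m: -5.6 × 1.8 km = -10.08°C, so T = -15.32°C.
Environment:
  Environment to 3700 m: -3.7 × 2.6 km = -9.62°C, so T = -7.02°C.
T_parcel − T_env = -15.32 − (-7.02) = -8.3°C

-8.3°C (parcel cooler than environment)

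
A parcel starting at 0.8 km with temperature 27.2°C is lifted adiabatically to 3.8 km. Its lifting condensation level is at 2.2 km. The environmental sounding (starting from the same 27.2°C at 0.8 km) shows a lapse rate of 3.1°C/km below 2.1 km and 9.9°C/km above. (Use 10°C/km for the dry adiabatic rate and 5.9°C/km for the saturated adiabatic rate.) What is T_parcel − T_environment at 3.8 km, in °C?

Parcel:
  From 800 m to 2200 m (dry): cools by 10 × 1.4 = 14°C, giving 13.2°C.
  From 2200 m to 3800 m (saturated): cools by 5.9 × 1.6 = 9.44°C, giving 3.76°C.
Environment:
  From 800 m to 2100 m (environment, lower layer): cools by 3.1 × 1.3 = 4.03°C, giving 23.17°C.
  From 2100 m to 3800 m (environment, upper layer): cools by 9.9 × 1.7 = 16.83°C, giving 6.34°C.
T_parcel − T_env = 3.76 − 6.34 = -2.58°C

-2.58°C (parcel cooler than environment)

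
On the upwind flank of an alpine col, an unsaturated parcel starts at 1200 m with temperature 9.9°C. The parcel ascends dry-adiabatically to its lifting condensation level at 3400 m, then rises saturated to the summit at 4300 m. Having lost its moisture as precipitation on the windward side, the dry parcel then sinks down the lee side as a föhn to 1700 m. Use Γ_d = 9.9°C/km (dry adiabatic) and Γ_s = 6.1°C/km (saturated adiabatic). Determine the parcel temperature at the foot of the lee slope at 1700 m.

1200 → 3400 m (dry, 9.9°C/km): ΔT = -9.9 × 2.2 = -21.78°C → T = -11.88°C
3400 → 4300 m (saturated, 6.1°C/km): ΔT = -6.1 × 0.9 = -5.49°C → T = -17.37°C
4300 → 1700 m (dry descent, 9.9°C/km): ΔT = +9.9 × 2.6 = +25.74°C → T = 8.37°C

8.37°C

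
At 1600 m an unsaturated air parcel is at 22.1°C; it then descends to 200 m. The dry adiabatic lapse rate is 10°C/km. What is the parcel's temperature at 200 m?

1600–200 m, dry adiabatic: Δz = 1.4 km ⇒ ΔT = +14°C; T = 36.1°C

36.1°C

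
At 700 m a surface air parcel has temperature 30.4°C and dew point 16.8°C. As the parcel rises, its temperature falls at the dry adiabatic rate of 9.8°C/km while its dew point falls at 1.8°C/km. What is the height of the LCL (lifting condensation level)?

2400 m

T and T_d converge at 9.8 − 1.8 = 8°C per km
Height above start = (30.4 − 16.8) / 8 = 1.7 km
LCL altitude = 700 m + 1700 m = 2400 m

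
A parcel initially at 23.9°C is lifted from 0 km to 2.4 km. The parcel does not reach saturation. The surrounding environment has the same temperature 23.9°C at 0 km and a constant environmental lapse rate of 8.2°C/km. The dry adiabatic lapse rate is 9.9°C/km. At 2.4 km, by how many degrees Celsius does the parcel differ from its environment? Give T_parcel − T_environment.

-4.08°C (parcel cooler than environment)

Parcel:
  0–2400 m, dry: Δz = 2.4 km ⇒ ΔT = -23.76°C; T = 0.14°C
Environment:
  0–2400 m, environment: Δz = 2.4 km ⇒ ΔT = -19.68°C; T = 4.22°C
T_parcel − T_env = 0.14 − 4.22 = -4.08°C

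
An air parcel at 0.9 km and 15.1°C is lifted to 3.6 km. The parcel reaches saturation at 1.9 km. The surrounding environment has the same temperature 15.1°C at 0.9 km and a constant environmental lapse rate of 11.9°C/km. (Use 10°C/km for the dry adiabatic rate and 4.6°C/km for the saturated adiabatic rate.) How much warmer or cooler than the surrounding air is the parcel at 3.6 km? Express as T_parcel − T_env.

+14.31°C (parcel warmer than environment)

Parcel:
  900–1900 m, dry: Δz = 1 km ⇒ ΔT = -10°C; T = 5.1°C
  1900–3600 m, saturated: Δz = 1.7 km ⇒ ΔT = -7.82°C; T = -2.72°C
Environment:
  900–3600 m, environment: Δz = 2.7 km ⇒ ΔT = -32.13°C; T = -17.03°C
T_parcel − T_env = -2.72 − (-17.03) = +14.31°C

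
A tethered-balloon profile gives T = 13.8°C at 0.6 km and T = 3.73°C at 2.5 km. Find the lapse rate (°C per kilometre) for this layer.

Γ = −ΔT/Δz = (13.8 − 3.73) / (2500 − 600) m
  = 10.07°C / 1.9 km = 5.3°C/km

5.3°C/km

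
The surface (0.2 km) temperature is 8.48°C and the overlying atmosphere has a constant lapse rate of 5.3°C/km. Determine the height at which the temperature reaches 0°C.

Height above start = (8.48 − 0) / 5.3 = 1.6 km
Altitude = 200 m + 1600 m = 1800 m

1.8 km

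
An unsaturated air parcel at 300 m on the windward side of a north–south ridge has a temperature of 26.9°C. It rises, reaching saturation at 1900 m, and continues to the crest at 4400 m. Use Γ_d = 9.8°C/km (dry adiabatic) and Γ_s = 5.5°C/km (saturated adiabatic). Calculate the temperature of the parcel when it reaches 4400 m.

-2.53°C

300–1900 m, dry: Δz = 1.6 km ⇒ ΔT = -15.68°C; T = 11.22°C
1900–4400 m, saturated: Δz = 2.5 km ⇒ ΔT = -13.75°C; T = -2.53°C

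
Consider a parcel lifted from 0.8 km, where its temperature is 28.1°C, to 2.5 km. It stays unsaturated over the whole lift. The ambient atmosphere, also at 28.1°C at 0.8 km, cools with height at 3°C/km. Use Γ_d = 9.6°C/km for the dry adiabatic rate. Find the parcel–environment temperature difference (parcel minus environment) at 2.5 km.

-11.22°C (parcel cooler than environment)

Parcel:
  From 800 m to 2500 m (dry): cools by 9.6 × 1.7 = 16.32°C, giving 11.78°C.
Environment:
  From 800 m to 2500 m (environment): cools by 3 × 1.7 = 5.1°C, giving 23°C.
T_parcel − T_env = 11.78 − 23 = -11.22°C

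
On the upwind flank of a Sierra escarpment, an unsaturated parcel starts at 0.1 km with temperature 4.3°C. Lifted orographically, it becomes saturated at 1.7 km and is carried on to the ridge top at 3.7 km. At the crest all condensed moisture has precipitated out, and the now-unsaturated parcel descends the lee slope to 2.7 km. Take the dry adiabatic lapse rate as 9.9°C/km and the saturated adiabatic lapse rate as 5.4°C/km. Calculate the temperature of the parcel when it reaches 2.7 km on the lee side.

Dry to 1700 m: -9.9 × 1.6 km = -15.84°C, so T = -11.54°C.
Saturated to 3700 m: -5.4 × 2 km = -10.8°C, so T = -22.34°C.
Dry descent to 2700 m: +9.9 × 1 km = +9.9°C, so T = -12.44°C.

-12.44°C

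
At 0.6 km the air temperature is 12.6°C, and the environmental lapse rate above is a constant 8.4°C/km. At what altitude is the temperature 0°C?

Height above start = (12.6 − 0) / 8.4 = 1.5 km
Altitude = 600 m + 1500 m = 2100 m

2.1 km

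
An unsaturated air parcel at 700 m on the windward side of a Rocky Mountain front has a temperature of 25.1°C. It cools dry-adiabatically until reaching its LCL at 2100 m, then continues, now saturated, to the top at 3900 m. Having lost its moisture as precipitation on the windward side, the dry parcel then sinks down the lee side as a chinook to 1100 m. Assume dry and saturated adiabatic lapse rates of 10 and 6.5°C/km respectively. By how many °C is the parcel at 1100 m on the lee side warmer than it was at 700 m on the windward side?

700–2100 m, dry: Δz = 1.4 km ⇒ ΔT = -14°C; T = 11.1°C
2100–3900 m, saturated: Δz = 1.8 km ⇒ ΔT = -11.7°C; T = -0.6°C
3900–1100 m, dry descent: Δz = 2.8 km ⇒ ΔT = +28°C; T = 27.4°C
Net change vs windward start: 27.4 − 25.1 = +2.3°C

+2.3°C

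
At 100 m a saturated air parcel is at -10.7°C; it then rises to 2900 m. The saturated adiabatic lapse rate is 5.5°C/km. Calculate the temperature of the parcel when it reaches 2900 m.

100–2900 m, saturated adiabatic: Δz = 2.8 km ⇒ ΔT = -15.4°C; T = -26.1°C

-26.1°C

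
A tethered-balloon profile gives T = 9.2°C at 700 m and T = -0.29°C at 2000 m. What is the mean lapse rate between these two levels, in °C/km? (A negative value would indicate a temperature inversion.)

7.3°C/km

Γ = −ΔT/Δz = (9.2 − (-0.29)) / (2000 − 700) m
  = 9.49°C / 1.3 km = 7.3°C/km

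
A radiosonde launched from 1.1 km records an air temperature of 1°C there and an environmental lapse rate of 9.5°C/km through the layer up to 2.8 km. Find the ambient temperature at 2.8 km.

1100–2800 m, environmental: Δz = 1.7 km ⇒ ΔT = -16.15°C; T = -15.15°C

-15.15°C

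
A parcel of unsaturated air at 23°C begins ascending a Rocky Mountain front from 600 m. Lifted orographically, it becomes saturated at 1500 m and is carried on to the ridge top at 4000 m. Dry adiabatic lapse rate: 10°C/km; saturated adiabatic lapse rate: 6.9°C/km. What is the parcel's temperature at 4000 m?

600–1500 m, dry: Δz = 0.9 km ⇒ ΔT = -9°C; T = 14°C
1500–4000 m, saturated: Δz = 2.5 km ⇒ ΔT = -17.25°C; T = -3.25°C

-3.25°C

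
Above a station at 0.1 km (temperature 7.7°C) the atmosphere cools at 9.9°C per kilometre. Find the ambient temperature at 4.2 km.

-32.89°C

Environmental to 4200 m: -9.9 × 4.1 km = -40.59°C, so T = -32.89°C.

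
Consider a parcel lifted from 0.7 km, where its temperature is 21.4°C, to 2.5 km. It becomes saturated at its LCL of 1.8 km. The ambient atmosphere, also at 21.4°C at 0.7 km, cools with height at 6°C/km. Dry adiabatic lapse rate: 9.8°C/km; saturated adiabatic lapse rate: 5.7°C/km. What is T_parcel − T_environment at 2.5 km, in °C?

-3.97°C (parcel cooler than environment)

Parcel:
  From 700 m to 1800 m (dry): cools by 9.8 × 1.1 = 10.78°C, giving 10.62°C.
  From 1800 m to 2500 m (saturated): cools by 5.7 × 0.7 = 3.99°C, giving 6.63°C.
Environment:
  From 700 m to 2500 m (environment): cools by 6 × 1.8 = 10.8°C, giving 10.6°C.
T_parcel − T_env = 6.63 − 10.6 = -3.97°C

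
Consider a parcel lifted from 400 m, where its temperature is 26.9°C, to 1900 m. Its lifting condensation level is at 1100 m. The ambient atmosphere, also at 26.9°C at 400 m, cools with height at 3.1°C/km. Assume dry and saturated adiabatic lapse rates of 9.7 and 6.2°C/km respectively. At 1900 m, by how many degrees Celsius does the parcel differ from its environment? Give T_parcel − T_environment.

-7.1°C (parcel cooler than environment)

Parcel:
  400 → 1100 m (dry, 9.7°C/km): ΔT = -9.7 × 0.7 = -6.79°C → T = 20.11°C
  1100 → 1900 m (saturated, 6.2°C/km): ΔT = -6.2 × 0.8 = -4.96°C → T = 15.15°C
Environment:
  400 → 1900 m (environment, 3.1°C/km): ΔT = -3.1 × 1.5 = -4.65°C → T = 22.25°C
T_parcel − T_env = 15.15 − 22.25 = -7.1°C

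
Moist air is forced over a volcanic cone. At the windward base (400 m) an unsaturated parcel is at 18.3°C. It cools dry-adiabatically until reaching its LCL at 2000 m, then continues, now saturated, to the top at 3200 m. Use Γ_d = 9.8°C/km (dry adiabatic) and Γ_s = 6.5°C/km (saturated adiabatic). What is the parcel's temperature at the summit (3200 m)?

400–2000 m, dry: Δz = 1.6 km ⇒ ΔT = -15.68°C; T = 2.62°C
2000–3200 m, saturated: Δz = 1.2 km ⇒ ΔT = -7.8°C; T = -5.18°C

-5.18°C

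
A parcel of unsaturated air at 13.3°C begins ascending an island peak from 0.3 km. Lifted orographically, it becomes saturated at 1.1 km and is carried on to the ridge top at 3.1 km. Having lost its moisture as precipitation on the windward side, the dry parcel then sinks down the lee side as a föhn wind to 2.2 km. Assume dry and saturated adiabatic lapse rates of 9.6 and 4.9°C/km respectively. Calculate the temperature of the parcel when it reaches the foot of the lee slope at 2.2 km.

300 → 1100 m (dry, 9.6°C/km): ΔT = -9.6 × 0.8 = -7.68°C → T = 5.62°C
1100 → 3100 m (saturated, 4.9°C/km): ΔT = -4.9 × 2 = -9.8°C → T = -4.18°C
3100 → 2200 m (dry descent, 9.6°C/km): ΔT = +9.6 × 0.9 = +8.64°C → T = 4.46°C

4.46°C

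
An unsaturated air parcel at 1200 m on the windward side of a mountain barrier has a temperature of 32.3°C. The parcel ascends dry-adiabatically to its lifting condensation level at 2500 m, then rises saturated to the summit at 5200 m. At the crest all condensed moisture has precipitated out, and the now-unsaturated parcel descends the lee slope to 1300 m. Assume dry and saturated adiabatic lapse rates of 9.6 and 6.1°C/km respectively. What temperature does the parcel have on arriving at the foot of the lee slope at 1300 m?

40.79°C

1200 → 2500 m (dry, 9.6°C/km): ΔT = -9.6 × 1.3 = -12.48°C → T = 19.82°C
2500 → 5200 m (saturated, 6.1°C/km): ΔT = -6.1 × 2.7 = -16.47°C → T = 3.35°C
5200 → 1300 m (dry descent, 9.6°C/km): ΔT = +9.6 × 3.9 = +37.44°C → T = 40.79°C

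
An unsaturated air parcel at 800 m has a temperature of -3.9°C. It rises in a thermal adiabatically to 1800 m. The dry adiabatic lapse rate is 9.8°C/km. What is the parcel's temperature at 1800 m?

800 → 1800 m (dry adiabatic, 9.8°C/km): ΔT = -9.8 × 1 = -9.8°C → T = -13.7°C

-13.7°C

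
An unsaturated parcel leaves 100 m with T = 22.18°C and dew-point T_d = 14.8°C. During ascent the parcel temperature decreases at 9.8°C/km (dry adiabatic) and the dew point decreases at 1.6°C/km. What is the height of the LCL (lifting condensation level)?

1000 m

T and T_d converge at 9.8 − 1.6 = 8.2°C per km
Height above start = (22.18 − 14.8) / 8.2 = 0.9 km
LCL altitude = 100 m + 900 m = 1000 m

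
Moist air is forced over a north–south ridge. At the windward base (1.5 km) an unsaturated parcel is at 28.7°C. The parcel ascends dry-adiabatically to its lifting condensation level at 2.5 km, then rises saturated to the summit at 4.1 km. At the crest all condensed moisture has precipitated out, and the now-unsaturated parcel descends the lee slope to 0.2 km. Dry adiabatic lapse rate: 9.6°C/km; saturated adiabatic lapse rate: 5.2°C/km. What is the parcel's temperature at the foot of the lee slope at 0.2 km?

48.22°C

Dry to 2500 m: -9.6 × 1 km = -9.6°C, so T = 19.1°C.
Saturated to 4100 m: -5.2 × 1.6 km = -8.32°C, so T = 10.78°C.
Dry descent to 200 m: +9.6 × 3.9 km = +37.44°C, so T = 48.22°C.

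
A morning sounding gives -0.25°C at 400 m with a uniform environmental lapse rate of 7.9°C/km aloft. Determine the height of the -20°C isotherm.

Height above start = (-0.25 − (-20)) / 7.9 = 2.5 km
Altitude = 400 m + 2500 m = 2900 m

2900 m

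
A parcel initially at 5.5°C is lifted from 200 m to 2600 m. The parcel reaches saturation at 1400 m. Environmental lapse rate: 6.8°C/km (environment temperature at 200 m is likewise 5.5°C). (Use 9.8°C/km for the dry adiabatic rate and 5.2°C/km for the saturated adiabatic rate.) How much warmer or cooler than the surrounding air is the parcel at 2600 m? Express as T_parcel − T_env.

Parcel:
  From 200 m to 1400 m (dry): cools by 9.8 × 1.2 = 11.76°C, giving -6.26°C.
  From 1400 m to 2600 m (saturated): cools by 5.2 × 1.2 = 6.24°C, giving -12.5°C.
Environment:
  From 200 m to 2600 m (environment): cools by 6.8 × 2.4 = 16.32°C, giving -10.82°C.
T_parcel − T_env = -12.5 − (-10.82) = -1.68°C

-1.68°C (parcel cooler than environment)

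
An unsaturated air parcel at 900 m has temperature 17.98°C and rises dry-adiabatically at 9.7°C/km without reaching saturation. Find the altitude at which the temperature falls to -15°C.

4300 m

Height above start = (17.98 − (-15)) / 9.7 = 3.4 km
Altitude = 900 m + 3400 m = 4300 m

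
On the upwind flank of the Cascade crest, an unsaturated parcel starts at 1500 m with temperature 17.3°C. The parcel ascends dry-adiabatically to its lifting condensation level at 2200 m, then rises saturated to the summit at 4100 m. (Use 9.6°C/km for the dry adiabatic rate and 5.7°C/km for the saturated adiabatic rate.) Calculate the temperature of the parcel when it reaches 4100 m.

-0.25°C

From 1500 m to 2200 m (dry): cools by 9.6 × 0.7 = 6.72°C, giving 10.58°C.
From 2200 m to 4100 m (saturated): cools by 5.7 × 1.9 = 10.83°C, giving -0.25°C.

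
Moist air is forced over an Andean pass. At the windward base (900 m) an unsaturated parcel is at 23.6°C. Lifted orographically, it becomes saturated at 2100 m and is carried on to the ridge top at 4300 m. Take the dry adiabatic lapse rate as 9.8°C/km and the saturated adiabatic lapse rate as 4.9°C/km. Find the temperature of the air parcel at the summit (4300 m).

1.06°C

900 → 2100 m (dry, 9.8°C/km): ΔT = -9.8 × 1.2 = -11.76°C → T = 11.84°C
2100 → 4300 m (saturated, 4.9°C/km): ΔT = -4.9 × 2.2 = -10.78°C → T = 1.06°C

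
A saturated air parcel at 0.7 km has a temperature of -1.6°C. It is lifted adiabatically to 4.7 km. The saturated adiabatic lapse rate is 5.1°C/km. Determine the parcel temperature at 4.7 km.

From 700 m to 4700 m (saturated adiabatic): cools by 5.1 × 4 = 20.4°C, giving -22°C.

-22°C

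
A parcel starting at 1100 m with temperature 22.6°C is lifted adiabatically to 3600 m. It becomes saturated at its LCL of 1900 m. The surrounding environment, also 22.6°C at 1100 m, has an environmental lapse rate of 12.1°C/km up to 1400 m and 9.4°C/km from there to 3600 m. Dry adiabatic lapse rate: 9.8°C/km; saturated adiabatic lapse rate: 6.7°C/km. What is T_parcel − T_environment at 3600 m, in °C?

+5.08°C (parcel warmer than environment)

Parcel:
  Dry to 1900 m: -9.8 × 0.8 km = -7.84°C, so T = 14.76°C.
  Saturated to 3600 m: -6.7 × 1.7 km = -11.39°C, so T = 3.37°C.
Environment:
  Environment, lower layer to 1400 m: -12.1 × 0.3 km = -3.63°C, so T = 18.97°C.
  Environment, upper layer to 3600 m: -9.4 × 2.2 km = -20.68°C, so T = -1.71°C.
T_parcel − T_env = 3.37 − (-1.71) = +5.08°C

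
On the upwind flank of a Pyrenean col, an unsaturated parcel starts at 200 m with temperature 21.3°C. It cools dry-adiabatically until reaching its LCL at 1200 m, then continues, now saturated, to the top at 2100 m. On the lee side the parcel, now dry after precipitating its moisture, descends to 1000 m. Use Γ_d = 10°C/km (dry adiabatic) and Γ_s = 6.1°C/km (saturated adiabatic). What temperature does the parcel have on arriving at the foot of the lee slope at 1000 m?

200–1200 m, dry: Δz = 1 km ⇒ ΔT = -10°C; T = 11.3°C
1200–2100 m, saturated: Δz = 0.9 km ⇒ ΔT = -5.49°C; T = 5.81°C
2100–1000 m, dry descent: Δz = 1.1 km ⇒ ΔT = +11°C; T = 16.81°C

16.81°C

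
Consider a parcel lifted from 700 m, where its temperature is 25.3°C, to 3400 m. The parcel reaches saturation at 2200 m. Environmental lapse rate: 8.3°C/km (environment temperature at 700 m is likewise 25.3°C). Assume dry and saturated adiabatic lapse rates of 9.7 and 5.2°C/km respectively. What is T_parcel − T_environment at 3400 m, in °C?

+1.62°C (parcel warmer than environment)

Parcel:
  700–2200 m, dry: Δz = 1.5 km ⇒ ΔT = -14.55°C; T = 10.75°C
  2200–3400 m, saturated: Δz = 1.2 km ⇒ ΔT = -6.24°C; T = 4.51°C
Environment:
  700–3400 m, environment: Δz = 2.7 km ⇒ ΔT = -22.41°C; T = 2.89°C
T_parcel − T_env = 4.51 − 2.89 = +1.62°C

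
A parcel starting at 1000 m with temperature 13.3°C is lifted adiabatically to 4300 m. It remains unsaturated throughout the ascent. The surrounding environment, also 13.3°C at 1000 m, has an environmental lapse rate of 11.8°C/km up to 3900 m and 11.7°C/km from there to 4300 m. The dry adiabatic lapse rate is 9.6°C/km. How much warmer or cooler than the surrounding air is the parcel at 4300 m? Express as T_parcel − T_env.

Parcel:
  1000–4300 m, dry: Δz = 3.3 km ⇒ ΔT = -31.68°C; T = -18.38°C
Environment:
  1000–3900 m, environment, lower layer: Δz = 2.9 km ⇒ ΔT = -34.22°C; T = -20.92°C
  3900–4300 m, environment, upper layer: Δz = 0.4 km ⇒ ΔT = -4.68°C; T = -25.6°C
T_parcel − T_env = -18.38 − (-25.6) = +7.22°C

+7.22°C (parcel warmer than environment)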